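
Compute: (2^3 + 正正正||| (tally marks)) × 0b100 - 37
Convert 2^3 (power) → 8 (decimal)
Convert 正正正||| (tally marks) → 5 + 5 + 5 + 3 = 18 (decimal)
Convert 0b100 (binary) → 4 (decimal)
Expression in decimal: (8 + 18) × 4 - 37
Parentheses first: 8 + 18 = 26
Multiply: 26 × 4 = 104
Subtract: 104 - 37 = 67
67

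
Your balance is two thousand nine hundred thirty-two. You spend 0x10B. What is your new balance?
Convert two thousand nine hundred thirty-two (English words) → 2×1000 + 9×100 + 32 = 2932 (decimal)
Convert 0x10B (hexadecimal) → 1×256 + 11 = 267 (decimal)
Compute 2932 - 267 = 2665
2665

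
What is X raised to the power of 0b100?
Convert X (Roman numeral) → 10 (decimal)
Convert 0b100 (binary) → 4 (decimal)
Compute 10 ^ 4 = 10000
10000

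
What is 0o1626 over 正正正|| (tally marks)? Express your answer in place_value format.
Convert 0o1626 (octal) → 1×512 + 6×64 + 2×8 + 6 = 918 (decimal)
Convert 正正正|| (tally marks) → 5 + 5 + 5 + 2 = 17 (decimal)
Compute 918 ÷ 17 = 54
Convert 54 (decimal) → 54 = 5×10 + 4 → 5 tens, 4 ones (place-value notation)
5 tens, 4 ones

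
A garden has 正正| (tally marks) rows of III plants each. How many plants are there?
Convert III (Roman numeral) → 1 + 1 + 1 = 3 (decimal)
Convert 正正| (tally marks) → 5 + 5 + 1 = 11 (decimal)
Compute 3 × 11 = 33
33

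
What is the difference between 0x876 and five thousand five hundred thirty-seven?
Convert 0x876 (hexadecimal) → 8×256 + 7×16 + 6 = 2166 (decimal)
Convert five thousand five hundred thirty-seven (English words) → 5×1000 + 5×100 + 37 = 5537 (decimal)
Difference: |2166 - 5537| = 3371
3371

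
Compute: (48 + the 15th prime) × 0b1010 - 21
Convert the 15th prime (prime index) → 47 (decimal)
Convert 0b1010 (binary) → 8 + 2 = 10 (decimal)
Expression in decimal: (48 + 47) × 10 - 21
Parentheses first: 48 + 47 = 95
Multiply: 95 × 10 = 950
Subtract: 950 - 21 = 929
929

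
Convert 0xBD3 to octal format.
Convert 0xBD3 (hexadecimal) → 11×256 + 13×16 + 3 = 3027 (decimal)
Convert 3027 (decimal) → 3027 = 5×512 + 7×64 + 2×8 + 3 → 0o5723 (octal)
0o5723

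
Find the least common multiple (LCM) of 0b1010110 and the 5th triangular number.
Convert 0b1010110 (binary) → 64 + 16 + 4 + 2 = 86 (decimal)
Convert the 5th triangular number (triangular index) → 5×6/2 = 15 (decimal)
Compute lcm(86, 15) = 1290
1290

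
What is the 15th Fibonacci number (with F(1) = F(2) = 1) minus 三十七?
The 15th Fibonacci number (with F(1) = F(2) = 1): 1, 1, 2, 3, 5, 8, 13, 21, 34, 55, 89, 144, 233, 377, 610 → 610
Convert 三十七 (Chinese numeral) → 3×10 + 7 = 37 (decimal)
Compute 610 - 37 = 573
573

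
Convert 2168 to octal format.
Convert 2168 (decimal) → 2168 = 4×512 + 1×64 + 7×8 → 0o4170 (octal)
0o4170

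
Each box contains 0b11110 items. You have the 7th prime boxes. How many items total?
Convert 0b11110 (binary) → 16 + 8 + 4 + 2 = 30 (decimal)
Convert the 7th prime (prime index) → 17 (decimal)
Compute 30 × 17 = 510
510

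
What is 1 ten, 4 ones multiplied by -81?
Convert 1 ten, 4 ones (place-value notation) → 1×10 + 4 = 14 (decimal)
Compute 14 × -81 = -1134
-1134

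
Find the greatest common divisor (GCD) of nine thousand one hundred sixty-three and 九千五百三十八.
Convert nine thousand one hundred sixty-three (English words) → 9×1000 + 1×100 + 63 = 9163 (decimal)
Convert 九千五百三十八 (Chinese numeral) → 9×1000 + 5×100 + 3×10 + 8 = 9538 (decimal)
Compute gcd(9163, 9538) = 1
1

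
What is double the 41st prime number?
The 41st prime number = 179
Compute 179 × 2 = 358
358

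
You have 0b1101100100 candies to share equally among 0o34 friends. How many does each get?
Convert 0b1101100100 (binary) → 512 + 256 + 64 + 32 + 4 = 868 (decimal)
Convert 0o34 (octal) → 3×8 + 4 = 28 (decimal)
Compute 868 ÷ 28 = 31
31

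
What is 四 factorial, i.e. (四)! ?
Convert 四 (Chinese numeral) → 4 (decimal)
Compute 4! = 24
24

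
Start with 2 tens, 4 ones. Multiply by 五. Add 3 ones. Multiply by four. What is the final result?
Convert 2 tens, 4 ones (place-value notation) → 2×10 + 4 = 24 (decimal)
Start: 24
Convert 五 (Chinese numeral) → 5 (decimal)
24 × 5 = 120
Convert 3 ones (place-value notation) → 3 (decimal)
120 + 3 = 123
Convert four (English words) → 4 (decimal)
123 × 4 = 492
492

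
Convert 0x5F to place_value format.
Convert 0x5F (hexadecimal) → 5×16 + 15 = 95 (decimal)
Convert 95 (decimal) → 95 = 9×10 + 5 → 9 tens, 5 ones (place-value notation)
9 tens, 5 ones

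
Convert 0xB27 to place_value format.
Convert 0xB27 (hexadecimal) → 11×256 + 2×16 + 7 = 2855 (decimal)
Convert 2855 (decimal) → 2855 = 2×1000 + 8×100 + 5×10 + 5 → 2 thousands, 8 hundreds, 5 tens, 5 ones (place-value notation)
2 thousands, 8 hundreds, 5 tens, 5 ones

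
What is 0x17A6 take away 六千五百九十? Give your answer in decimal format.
Convert 0x17A6 (hexadecimal) → 1×4096 + 7×256 + 10×16 + 6 = 6054 (decimal)
Convert 六千五百九十 (Chinese numeral) → 6×1000 + 5×100 + 9×10 = 6590 (decimal)
Compute 6054 - 6590 = -536
-536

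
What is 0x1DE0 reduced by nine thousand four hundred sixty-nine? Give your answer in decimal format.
Convert 0x1DE0 (hexadecimal) → 1×4096 + 13×256 + 14×16 = 7648 (decimal)
Convert nine thousand four hundred sixty-nine (English words) → 9×1000 + 4×100 + 69 = 9469 (decimal)
Compute 7648 - 9469 = -1821
-1821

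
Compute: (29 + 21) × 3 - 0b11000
Convert 0b11000 (binary) → 16 + 8 = 24 (decimal)
Expression in decimal: (29 + 21) × 3 - 24
Parentheses first: 29 + 21 = 50
Multiply: 50 × 3 = 150
Subtract: 150 - 24 = 126
126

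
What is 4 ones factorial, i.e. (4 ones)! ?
Convert 4 ones (place-value notation) → 4 (decimal)
Compute 4! = 24
24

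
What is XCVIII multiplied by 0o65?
Convert XCVIII (Roman numeral) → 90 + 5 + 1 + 1 + 1 = 98 (decimal)
Convert 0o65 (octal) → 6×8 + 5 = 53 (decimal)
Compute 98 × 53 = 5194
5194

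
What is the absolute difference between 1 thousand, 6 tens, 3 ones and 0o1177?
Convert 1 thousand, 6 tens, 3 ones (place-value notation) → 1×1000 + 6×10 + 3 = 1063 (decimal)
Convert 0o1177 (octal) → 1×512 + 1×64 + 7×8 + 7 = 639 (decimal)
Compute |1063 - 639| = 424
424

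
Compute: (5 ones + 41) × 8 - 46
Convert 5 ones (place-value notation) → 5 (decimal)
Expression in decimal: (5 + 41) × 8 - 46
Parentheses first: 5 + 41 = 46
Multiply: 46 × 8 = 368
Subtract: 368 - 46 = 322
322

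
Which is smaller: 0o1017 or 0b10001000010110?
Convert 0o1017 (octal) → 1×512 + 1×8 + 7 = 527 (decimal)
Convert 0b10001000010110 (binary) → 8192 + 512 + 16 + 4 + 2 = 8726 (decimal)
Compare 527 vs 8726: smaller = 527
527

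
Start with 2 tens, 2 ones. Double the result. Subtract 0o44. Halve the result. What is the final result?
Convert 2 tens, 2 ones (place-value notation) → 2×10 + 2 = 22 (decimal)
Start: 22
22 × 2 = 44
Convert 0o44 (octal) → 4×8 + 4 = 36 (decimal)
44 - 36 = 8
8 ÷ 2 = 4
4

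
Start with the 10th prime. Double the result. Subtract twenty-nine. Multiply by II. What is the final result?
Convert the 10th prime (prime index) → 29 (decimal)
Start: 29
29 × 2 = 58
Convert twenty-nine (English words) → 29 (decimal)
58 - 29 = 29
Convert II (Roman numeral) → 1 + 1 = 2 (decimal)
29 × 2 = 58
58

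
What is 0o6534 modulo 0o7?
Convert 0o6534 (octal) → 6×512 + 5×64 + 3×8 + 4 = 3420 (decimal)
Convert 0o7 (octal) → 7 (decimal)
Compute 3420 mod 7 = 4
4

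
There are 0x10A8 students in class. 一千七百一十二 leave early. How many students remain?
Convert 0x10A8 (hexadecimal) → 1×4096 + 10×16 + 8 = 4264 (decimal)
Convert 一千七百一十二 (Chinese numeral) → 1×1000 + 7×100 + 1×10 + 2 = 1712 (decimal)
Compute 4264 - 1712 = 2552
2552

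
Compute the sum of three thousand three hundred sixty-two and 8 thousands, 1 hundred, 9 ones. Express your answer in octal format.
Convert three thousand three hundred sixty-two (English words) → 3×1000 + 3×100 + 62 = 3362 (decimal)
Convert 8 thousands, 1 hundred, 9 ones (place-value notation) → 8×1000 + 1×100 + 9 = 8109 (decimal)
Compute 3362 + 8109 = 11471
Convert 11471 (decimal) → 11471 = 2×4096 + 6×512 + 3×64 + 1×8 + 7 → 0o26317 (octal)
0o26317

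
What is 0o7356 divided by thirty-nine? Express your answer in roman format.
Convert 0o7356 (octal) → 7×512 + 3×64 + 5×8 + 6 = 3822 (decimal)
Convert thirty-nine (English words) → 39 (decimal)
Compute 3822 ÷ 39 = 98
Convert 98 (decimal) → 98 = 90 + 5 + 1 + 1 + 1 → XCVIII (Roman numeral)
XCVIII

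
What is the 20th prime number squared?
The 20th prime number = 71
Compute 71² = 71 × 71 = 5041
5041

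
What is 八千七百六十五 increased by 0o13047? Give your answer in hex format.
Convert 八千七百六十五 (Chinese numeral) → 8×1000 + 7×100 + 6×10 + 5 = 8765 (decimal)
Convert 0o13047 (octal) → 1×4096 + 3×512 + 4×8 + 7 = 5671 (decimal)
Compute 8765 + 5671 = 14436
Convert 14436 (decimal) → 14436 = 3×4096 + 8×256 + 6×16 + 4 → 0x3864 (hexadecimal)
0x3864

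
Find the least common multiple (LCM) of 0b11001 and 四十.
Convert 0b11001 (binary) → 16 + 8 + 1 = 25 (decimal)
Convert 四十 (Chinese numeral) → 4×10 = 40 (decimal)
Compute lcm(25, 40) = 200
200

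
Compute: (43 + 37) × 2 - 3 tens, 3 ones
Convert 3 tens, 3 ones (place-value notation) → 3×10 + 3 = 33 (decimal)
Expression in decimal: (43 + 37) × 2 - 33
Parentheses first: 43 + 37 = 80
Multiply: 80 × 2 = 160
Subtract: 160 - 33 = 127
127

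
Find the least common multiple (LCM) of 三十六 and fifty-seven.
Convert 三十六 (Chinese numeral) → 3×10 + 6 = 36 (decimal)
Convert fifty-seven (English words) → 57 (decimal)
Compute lcm(36, 57) = 684
684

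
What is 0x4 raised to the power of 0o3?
Convert 0x4 (hexadecimal) → 4 (decimal)
Convert 0o3 (octal) → 3 (decimal)
Compute 4 ^ 3 = 64
64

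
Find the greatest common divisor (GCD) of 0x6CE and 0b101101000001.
Convert 0x6CE (hexadecimal) → 6×256 + 12×16 + 14 = 1742 (decimal)
Convert 0b101101000001 (binary) → 2048 + 512 + 256 + 64 + 1 = 2881 (decimal)
Compute gcd(1742, 2881) = 67
67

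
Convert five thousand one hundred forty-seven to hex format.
Convert five thousand one hundred forty-seven (English words) → 5×1000 + 1×100 + 47 = 5147 (decimal)
Convert 5147 (decimal) → 5147 = 1×4096 + 4×256 + 1×16 + 11 → 0x141B (hexadecimal)
0x141B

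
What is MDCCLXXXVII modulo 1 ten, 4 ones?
Convert MDCCLXXXVII (Roman numeral) → 1000 + 500 + 100 + 100 + 50 + 10 + 10 + 10 + 5 + 1 + 1 = 1787 (decimal)
Convert 1 ten, 4 ones (place-value notation) → 1×10 + 4 = 14 (decimal)
Compute 1787 mod 14 = 9
9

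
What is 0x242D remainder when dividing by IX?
Convert 0x242D (hexadecimal) → 2×4096 + 4×256 + 2×16 + 13 = 9261 (decimal)
Convert IX (Roman numeral) → 9 (decimal)
Compute 9261 mod 9 = 0
0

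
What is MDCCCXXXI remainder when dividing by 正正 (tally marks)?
Convert MDCCCXXXI (Roman numeral) → 1000 + 500 + 100 + 100 + 100 + 10 + 10 + 10 + 1 = 1831 (decimal)
Convert 正正 (tally marks) → 5 + 5 = 10 (decimal)
Compute 1831 mod 10 = 1
1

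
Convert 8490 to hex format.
Convert 8490 (decimal) → 8490 = 2×4096 + 1×256 + 2×16 + 10 → 0x212A (hexadecimal)
0x212A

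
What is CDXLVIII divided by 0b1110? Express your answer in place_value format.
Convert CDXLVIII (Roman numeral) → 400 + 40 + 5 + 1 + 1 + 1 = 448 (decimal)
Convert 0b1110 (binary) → 8 + 4 + 2 = 14 (decimal)
Compute 448 ÷ 14 = 32
Convert 32 (decimal) → 32 = 3×10 + 2 → 3 tens, 2 ones (place-value notation)
3 tens, 2 ones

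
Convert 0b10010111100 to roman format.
Convert 0b10010111100 (binary) → 1024 + 128 + 32 + 16 + 8 + 4 = 1212 (decimal)
Convert 1212 (decimal) → 1212 = 1000 + 100 + 100 + 10 + 1 + 1 → MCCXII (Roman numeral)
MCCXII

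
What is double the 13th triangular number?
The 13th triangular number = 13×14/2 = 91
Compute 91 × 2 = 182
182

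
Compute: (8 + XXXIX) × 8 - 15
Convert XXXIX (Roman numeral) → 10 + 10 + 10 + 9 = 39 (decimal)
Expression in decimal: (8 + 39) × 8 - 15
Parentheses first: 8 + 39 = 47
Multiply: 47 × 8 = 376
Subtract: 376 - 15 = 361
361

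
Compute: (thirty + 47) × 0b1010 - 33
Convert thirty (English words) → 30 (decimal)
Convert 0b1010 (binary) → 8 + 2 = 10 (decimal)
Expression in decimal: (30 + 47) × 10 - 33
Parentheses first: 30 + 47 = 77
Multiply: 77 × 10 = 770
Subtract: 770 - 33 = 737
737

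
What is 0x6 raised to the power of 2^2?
Convert 0x6 (hexadecimal) → 6 (decimal)
Convert 2^2 (power) → 4 (decimal)
Compute 6 ^ 4 = 1296
1296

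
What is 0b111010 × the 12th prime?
Convert 0b111010 (binary) → 32 + 16 + 8 + 2 = 58 (decimal)
Convert the 12th prime (prime index) → 37 (decimal)
Compute 58 × 37 = 2146
2146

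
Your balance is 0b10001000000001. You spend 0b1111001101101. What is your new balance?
Convert 0b10001000000001 (binary) → 8192 + 512 + 1 = 8705 (decimal)
Convert 0b1111001101101 (binary) → 4096 + 2048 + 1024 + 512 + 64 + 32 + 8 + 4 + 1 = 7789 (decimal)
Compute 8705 - 7789 = 916
916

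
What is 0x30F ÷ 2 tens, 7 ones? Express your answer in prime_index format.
Convert 0x30F (hexadecimal) → 3×256 + 15 = 783 (decimal)
Convert 2 tens, 7 ones (place-value notation) → 2×10 + 7 = 27 (decimal)
Compute 783 ÷ 27 = 29
Convert 29 (decimal) → the 10th prime (prime index)
the 10th prime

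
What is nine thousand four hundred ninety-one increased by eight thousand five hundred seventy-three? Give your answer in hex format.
Convert nine thousand four hundred ninety-one (English words) → 9×1000 + 4×100 + 91 = 9491 (decimal)
Convert eight thousand five hundred seventy-three (English words) → 8×1000 + 5×100 + 73 = 8573 (decimal)
Compute 9491 + 8573 = 18064
Convert 18064 (decimal) → 18064 = 4×4096 + 6×256 + 9×16 → 0x4690 (hexadecimal)
0x4690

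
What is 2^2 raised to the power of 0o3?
Convert 2^2 (power) → 4 (decimal)
Convert 0o3 (octal) → 3 (decimal)
Compute 4 ^ 3 = 64
64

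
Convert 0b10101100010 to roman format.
Convert 0b10101100010 (binary) → 1024 + 256 + 64 + 32 + 2 = 1378 (decimal)
Convert 1378 (decimal) → 1378 = 1000 + 100 + 100 + 100 + 50 + 10 + 10 + 5 + 1 + 1 + 1 → MCCCLXXVIII (Roman numeral)
MCCCLXXVIII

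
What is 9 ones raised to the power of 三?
Convert 9 ones (place-value notation) → 9 (decimal)
Convert 三 (Chinese numeral) → 3 (decimal)
Compute 9 ^ 3 = 729
729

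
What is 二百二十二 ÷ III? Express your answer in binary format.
Convert 二百二十二 (Chinese numeral) → 2×100 + 2×10 + 2 = 222 (decimal)
Convert III (Roman numeral) → 1 + 1 + 1 = 3 (decimal)
Compute 222 ÷ 3 = 74
Convert 74 (decimal) → 74 = 64 + 8 + 2 → 0b1001010 (binary)
0b1001010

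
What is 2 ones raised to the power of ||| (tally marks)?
Convert 2 ones (place-value notation) → 2 (decimal)
Convert ||| (tally marks) → 3 (decimal)
Compute 2 ^ 3 = 8
8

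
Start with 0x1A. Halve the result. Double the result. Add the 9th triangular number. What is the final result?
Convert 0x1A (hexadecimal) → 1×16 + 10 = 26 (decimal)
Start: 26
26 ÷ 2 = 13
13 × 2 = 26
Convert the 9th triangular number (triangular index) → 9×10/2 = 45 (decimal)
26 + 45 = 71
71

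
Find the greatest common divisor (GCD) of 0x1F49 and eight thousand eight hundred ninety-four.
Convert 0x1F49 (hexadecimal) → 1×4096 + 15×256 + 4×16 + 9 = 8009 (decimal)
Convert eight thousand eight hundred ninety-four (English words) → 8×1000 + 8×100 + 94 = 8894 (decimal)
Compute gcd(8009, 8894) = 1
1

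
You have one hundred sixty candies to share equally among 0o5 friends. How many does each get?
Convert one hundred sixty (English words) → 1×100 + 60 = 160 (decimal)
Convert 0o5 (octal) → 5 (decimal)
Compute 160 ÷ 5 = 32
32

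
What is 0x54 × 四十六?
Convert 0x54 (hexadecimal) → 5×16 + 4 = 84 (decimal)
Convert 四十六 (Chinese numeral) → 4×10 + 6 = 46 (decimal)
Compute 84 × 46 = 3864
3864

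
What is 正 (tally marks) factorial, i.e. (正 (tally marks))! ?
Convert 正 (tally marks) → 5 (decimal)
Compute 5! = 120
120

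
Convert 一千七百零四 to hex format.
Convert 一千七百零四 (Chinese numeral) → 1×1000 + 7×100 + 4 = 1704 (decimal)
Convert 1704 (decimal) → 1704 = 6×256 + 10×16 + 8 → 0x6A8 (hexadecimal)
0x6A8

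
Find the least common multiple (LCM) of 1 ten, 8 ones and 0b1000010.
Convert 1 ten, 8 ones (place-value notation) → 1×10 + 8 = 18 (decimal)
Convert 0b1000010 (binary) → 64 + 2 = 66 (decimal)
Compute lcm(18, 66) = 198
198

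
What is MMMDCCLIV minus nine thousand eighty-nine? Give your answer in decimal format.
Convert MMMDCCLIV (Roman numeral) → 1000 + 1000 + 1000 + 500 + 100 + 100 + 50 + 4 = 3754 (decimal)
Convert nine thousand eighty-nine (English words) → 9×1000 + 89 = 9089 (decimal)
Compute 3754 - 9089 = -5335
-5335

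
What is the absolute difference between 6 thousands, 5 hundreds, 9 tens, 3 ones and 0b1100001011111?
Convert 6 thousands, 5 hundreds, 9 tens, 3 ones (place-value notation) → 6×1000 + 5×100 + 9×10 + 3 = 6593 (decimal)
Convert 0b1100001011111 (binary) → 4096 + 2048 + 64 + 16 + 8 + 4 + 2 + 1 = 6239 (decimal)
Compute |6593 - 6239| = 354
354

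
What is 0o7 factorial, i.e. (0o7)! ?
Convert 0o7 (octal) → 7 (decimal)
Compute 7! = 5040
5040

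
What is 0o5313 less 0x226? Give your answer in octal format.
Convert 0o5313 (octal) → 5×512 + 3×64 + 1×8 + 3 = 2763 (decimal)
Convert 0x226 (hexadecimal) → 2×256 + 2×16 + 6 = 550 (decimal)
Compute 2763 - 550 = 2213
Convert 2213 (decimal) → 2213 = 4×512 + 2×64 + 4×8 + 5 → 0o4245 (octal)
0o4245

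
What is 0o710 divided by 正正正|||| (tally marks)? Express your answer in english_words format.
Convert 0o710 (octal) → 7×64 + 1×8 = 456 (decimal)
Convert 正正正|||| (tally marks) → 5 + 5 + 5 + 4 = 19 (decimal)
Compute 456 ÷ 19 = 24
Convert 24 (decimal) → twenty-four (English words)
twenty-four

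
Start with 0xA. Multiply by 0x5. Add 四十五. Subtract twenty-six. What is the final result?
Convert 0xA (hexadecimal) → 10 (decimal)
Start: 10
Convert 0x5 (hexadecimal) → 5 (decimal)
10 × 5 = 50
Convert 四十五 (Chinese numeral) → 4×10 + 5 = 45 (decimal)
50 + 45 = 95
Convert twenty-six (English words) → 26 (decimal)
95 - 26 = 69
69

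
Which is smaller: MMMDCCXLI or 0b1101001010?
Convert MMMDCCXLI (Roman numeral) → 1000 + 1000 + 1000 + 500 + 100 + 100 + 40 + 1 = 3741 (decimal)
Convert 0b1101001010 (binary) → 512 + 256 + 64 + 8 + 2 = 842 (decimal)
Compare 3741 vs 842: smaller = 842
842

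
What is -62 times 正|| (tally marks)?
Convert 正|| (tally marks) → 5 + 2 = 7 (decimal)
Compute -62 × 7 = -434
-434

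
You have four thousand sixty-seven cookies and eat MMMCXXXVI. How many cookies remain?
Convert four thousand sixty-seven (English words) → 4×1000 + 67 = 4067 (decimal)
Convert MMMCXXXVI (Roman numeral) → 1000 + 1000 + 1000 + 100 + 10 + 10 + 10 + 5 + 1 = 3136 (decimal)
Compute 4067 - 3136 = 931
931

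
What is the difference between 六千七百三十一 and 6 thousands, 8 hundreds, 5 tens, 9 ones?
Convert 六千七百三十一 (Chinese numeral) → 6×1000 + 7×100 + 3×10 + 1 = 6731 (decimal)
Convert 6 thousands, 8 hundreds, 5 tens, 9 ones (place-value notation) → 6×1000 + 8×100 + 5×10 + 9 = 6859 (decimal)
Difference: |6731 - 6859| = 128
128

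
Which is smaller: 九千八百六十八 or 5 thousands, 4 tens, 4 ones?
Convert 九千八百六十八 (Chinese numeral) → 9×1000 + 8×100 + 6×10 + 8 = 9868 (decimal)
Convert 5 thousands, 4 tens, 4 ones (place-value notation) → 5×1000 + 4×10 + 4 = 5044 (decimal)
Compare 9868 vs 5044: smaller = 5044
5044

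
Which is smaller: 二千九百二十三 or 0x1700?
Convert 二千九百二十三 (Chinese numeral) → 2×1000 + 9×100 + 2×10 + 3 = 2923 (decimal)
Convert 0x1700 (hexadecimal) → 1×4096 + 7×256 = 5888 (decimal)
Compare 2923 vs 5888: smaller = 2923
2923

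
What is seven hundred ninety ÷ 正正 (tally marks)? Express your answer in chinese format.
Convert seven hundred ninety (English words) → 7×100 + 90 = 790 (decimal)
Convert 正正 (tally marks) → 5 + 5 = 10 (decimal)
Compute 790 ÷ 10 = 79
Convert 79 (decimal) → 79 = 7×10 + 9 → 七十九 (Chinese numeral)
七十九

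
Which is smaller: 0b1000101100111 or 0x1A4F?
Convert 0b1000101100111 (binary) → 4096 + 256 + 64 + 32 + 4 + 2 + 1 = 4455 (decimal)
Convert 0x1A4F (hexadecimal) → 1×4096 + 10×256 + 4×16 + 15 = 6735 (decimal)
Compare 4455 vs 6735: smaller = 4455
4455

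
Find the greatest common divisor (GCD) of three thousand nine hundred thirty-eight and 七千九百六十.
Convert three thousand nine hundred thirty-eight (English words) → 3×1000 + 9×100 + 38 = 3938 (decimal)
Convert 七千九百六十 (Chinese numeral) → 7×1000 + 9×100 + 6×10 = 7960 (decimal)
Compute gcd(3938, 7960) = 2
2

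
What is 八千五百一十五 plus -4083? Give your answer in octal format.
Convert 八千五百一十五 (Chinese numeral) → 8×1000 + 5×100 + 1×10 + 5 = 8515 (decimal)
Compute 8515 + -4083 = 4432
Convert 4432 (decimal) → 4432 = 1×4096 + 5×64 + 2×8 → 0o10520 (octal)
0o10520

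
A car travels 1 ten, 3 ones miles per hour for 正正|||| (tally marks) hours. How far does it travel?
Convert 1 ten, 3 ones (place-value notation) → 1×10 + 3 = 13 (decimal)
Convert 正正|||| (tally marks) → 5 + 5 + 4 = 14 (decimal)
Compute 13 × 14 = 182
182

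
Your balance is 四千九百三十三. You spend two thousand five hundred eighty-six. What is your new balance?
Convert 四千九百三十三 (Chinese numeral) → 4×1000 + 9×100 + 3×10 + 3 = 4933 (decimal)
Convert two thousand five hundred eighty-six (English words) → 2×1000 + 5×100 + 86 = 2586 (decimal)
Compute 4933 - 2586 = 2347
2347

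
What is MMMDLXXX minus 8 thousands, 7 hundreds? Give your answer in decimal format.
Convert MMMDLXXX (Roman numeral) → 1000 + 1000 + 1000 + 500 + 50 + 10 + 10 + 10 = 3580 (decimal)
Convert 8 thousands, 7 hundreds (place-value notation) → 8×1000 + 7×100 = 8700 (decimal)
Compute 3580 - 8700 = -5120
-5120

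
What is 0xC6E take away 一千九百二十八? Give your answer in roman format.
Convert 0xC6E (hexadecimal) → 12×256 + 6×16 + 14 = 3182 (decimal)
Convert 一千九百二十八 (Chinese numeral) → 1×1000 + 9×100 + 2×10 + 8 = 1928 (decimal)
Compute 3182 - 1928 = 1254
Convert 1254 (decimal) → 1254 = 1000 + 100 + 100 + 50 + 4 → MCCLIV (Roman numeral)
MCCLIV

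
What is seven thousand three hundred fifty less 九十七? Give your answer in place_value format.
Convert seven thousand three hundred fifty (English words) → 7×1000 + 3×100 + 50 = 7350 (decimal)
Convert 九十七 (Chinese numeral) → 9×10 + 7 = 97 (decimal)
Compute 7350 - 97 = 7253
Convert 7253 (decimal) → 7253 = 7×1000 + 2×100 + 5×10 + 3 → 7 thousands, 2 hundreds, 5 tens, 3 ones (place-value notation)
7 thousands, 2 hundreds, 5 tens, 3 ones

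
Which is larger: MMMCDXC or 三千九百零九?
Convert MMMCDXC (Roman numeral) → 1000 + 1000 + 1000 + 400 + 90 = 3490 (decimal)
Convert 三千九百零九 (Chinese numeral) → 3×1000 + 9×100 + 9 = 3909 (decimal)
Compare 3490 vs 3909: larger = 3909
3909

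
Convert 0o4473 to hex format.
Convert 0o4473 (octal) → 4×512 + 4×64 + 7×8 + 3 = 2363 (decimal)
Convert 2363 (decimal) → 2363 = 9×256 + 3×16 + 11 → 0x93B (hexadecimal)
0x93B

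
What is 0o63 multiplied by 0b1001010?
Convert 0o63 (octal) → 6×8 + 3 = 51 (decimal)
Convert 0b1001010 (binary) → 64 + 8 + 2 = 74 (decimal)
Compute 51 × 74 = 3774
3774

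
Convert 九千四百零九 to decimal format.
Convert 九千四百零九 (Chinese numeral) → 9×1000 + 4×100 + 9 = 9409 (decimal)
9409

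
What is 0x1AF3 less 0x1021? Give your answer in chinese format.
Convert 0x1AF3 (hexadecimal) → 1×4096 + 10×256 + 15×16 + 3 = 6899 (decimal)
Convert 0x1021 (hexadecimal) → 1×4096 + 2×16 + 1 = 4129 (decimal)
Compute 6899 - 4129 = 2770
Convert 2770 (decimal) → 2770 = 2×1000 + 7×100 + 7×10 → 二千七百七十 (Chinese numeral)
二千七百七十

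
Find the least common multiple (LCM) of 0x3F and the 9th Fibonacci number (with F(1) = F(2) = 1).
Convert 0x3F (hexadecimal) → 3×16 + 15 = 63 (decimal)
Convert the 9th Fibonacci number (with F(1) = F(2) = 1) (Fibonacci index) → 1, 1, 2, 3, 5, 8, 13, 21, 34 → 34 (decimal)
Compute lcm(63, 34) = 2142
2142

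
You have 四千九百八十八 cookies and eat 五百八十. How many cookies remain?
Convert 四千九百八十八 (Chinese numeral) → 4×1000 + 9×100 + 8×10 + 8 = 4988 (decimal)
Convert 五百八十 (Chinese numeral) → 5×100 + 8×10 = 580 (decimal)
Compute 4988 - 580 = 4408
4408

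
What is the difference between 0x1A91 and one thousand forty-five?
Convert 0x1A91 (hexadecimal) → 1×4096 + 10×256 + 9×16 + 1 = 6801 (decimal)
Convert one thousand forty-five (English words) → 1×1000 + 45 = 1045 (decimal)
Difference: |6801 - 1045| = 5756
5756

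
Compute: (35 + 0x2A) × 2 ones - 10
Convert 0x2A (hexadecimal) → 2×16 + 10 = 42 (decimal)
Convert 2 ones (place-value notation) → 2 (decimal)
Expression in decimal: (35 + 42) × 2 - 10
Parentheses first: 35 + 42 = 77
Multiply: 77 × 2 = 154
Subtract: 154 - 10 = 144
144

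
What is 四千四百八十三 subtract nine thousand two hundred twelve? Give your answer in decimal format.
Convert 四千四百八十三 (Chinese numeral) → 4×1000 + 4×100 + 8×10 + 3 = 4483 (decimal)
Convert nine thousand two hundred twelve (English words) → 9×1000 + 2×100 + 12 = 9212 (decimal)
Compute 4483 - 9212 = -4729
-4729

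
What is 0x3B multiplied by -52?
Convert 0x3B (hexadecimal) → 3×16 + 11 = 59 (decimal)
Compute 59 × -52 = -3068
-3068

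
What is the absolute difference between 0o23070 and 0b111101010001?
Convert 0o23070 (octal) → 2×4096 + 3×512 + 7×8 = 9784 (decimal)
Convert 0b111101010001 (binary) → 2048 + 1024 + 512 + 256 + 64 + 16 + 1 = 3921 (decimal)
Compute |9784 - 3921| = 5863
5863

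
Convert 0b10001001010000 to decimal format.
Convert 0b10001001010000 (binary) → 8192 + 512 + 64 + 16 = 8784 (decimal)
8784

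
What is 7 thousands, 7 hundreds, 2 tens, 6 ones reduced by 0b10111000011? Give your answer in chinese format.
Convert 7 thousands, 7 hundreds, 2 tens, 6 ones (place-value notation) → 7×1000 + 7×100 + 2×10 + 6 = 7726 (decimal)
Convert 0b10111000011 (binary) → 1024 + 256 + 128 + 64 + 2 + 1 = 1475 (decimal)
Compute 7726 - 1475 = 6251
Convert 6251 (decimal) → 6251 = 6×1000 + 2×100 + 5×10 + 1 → 六千二百五十一 (Chinese numeral)
六千二百五十一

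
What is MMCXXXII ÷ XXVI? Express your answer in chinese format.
Convert MMCXXXII (Roman numeral) → 1000 + 1000 + 100 + 10 + 10 + 10 + 1 + 1 = 2132 (decimal)
Convert XXVI (Roman numeral) → 10 + 10 + 5 + 1 = 26 (decimal)
Compute 2132 ÷ 26 = 82
Convert 82 (decimal) → 82 = 8×10 + 2 → 八十二 (Chinese numeral)
八十二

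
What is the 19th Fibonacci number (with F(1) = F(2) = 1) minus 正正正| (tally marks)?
The 19th Fibonacci number (with F(1) = F(2) = 1) = 4181
Convert 正正正| (tally marks) → 5 + 5 + 5 + 1 = 16 (decimal)
Compute 4181 - 16 = 4165
4165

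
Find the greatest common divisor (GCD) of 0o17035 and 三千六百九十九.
Convert 0o17035 (octal) → 1×4096 + 7×512 + 3×8 + 5 = 7709 (decimal)
Convert 三千六百九十九 (Chinese numeral) → 3×1000 + 6×100 + 9×10 + 9 = 3699 (decimal)
Compute gcd(7709, 3699) = 1
1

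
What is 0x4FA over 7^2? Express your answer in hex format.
Convert 0x4FA (hexadecimal) → 4×256 + 15×16 + 10 = 1274 (decimal)
Convert 7^2 (power) → 49 (decimal)
Compute 1274 ÷ 49 = 26
Convert 26 (decimal) → 26 = 1×16 + 10 → 0x1A (hexadecimal)
0x1A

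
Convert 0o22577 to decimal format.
Convert 0o22577 (octal) → 2×4096 + 2×512 + 5×64 + 7×8 + 7 = 9599 (decimal)
9599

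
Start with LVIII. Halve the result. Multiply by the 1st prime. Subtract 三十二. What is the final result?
Convert LVIII (Roman numeral) → 50 + 5 + 1 + 1 + 1 = 58 (decimal)
Start: 58
58 ÷ 2 = 29
Convert the 1st prime (prime index) → 2 (decimal)
29 × 2 = 58
Convert 三十二 (Chinese numeral) → 3×10 + 2 = 32 (decimal)
58 - 32 = 26
26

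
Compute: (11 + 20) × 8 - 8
Parentheses first: 11 + 20 = 31
Multiply: 31 × 8 = 248
Subtract: 248 - 8 = 240
240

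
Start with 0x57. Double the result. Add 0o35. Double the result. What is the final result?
Convert 0x57 (hexadecimal) → 5×16 + 7 = 87 (decimal)
Start: 87
87 × 2 = 174
Convert 0o35 (octal) → 3×8 + 5 = 29 (decimal)
174 + 29 = 203
203 × 2 = 406
406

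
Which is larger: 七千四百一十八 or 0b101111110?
Convert 七千四百一十八 (Chinese numeral) → 7×1000 + 4×100 + 1×10 + 8 = 7418 (decimal)
Convert 0b101111110 (binary) → 256 + 64 + 32 + 16 + 8 + 4 + 2 = 382 (decimal)
Compare 7418 vs 382: larger = 7418
7418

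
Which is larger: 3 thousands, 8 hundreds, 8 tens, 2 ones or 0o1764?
Convert 3 thousands, 8 hundreds, 8 tens, 2 ones (place-value notation) → 3×1000 + 8×100 + 8×10 + 2 = 3882 (decimal)
Convert 0o1764 (octal) → 1×512 + 7×64 + 6×8 + 4 = 1012 (decimal)
Compare 3882 vs 1012: larger = 3882
3882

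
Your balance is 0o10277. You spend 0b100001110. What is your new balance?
Convert 0o10277 (octal) → 1×4096 + 2×64 + 7×8 + 7 = 4287 (decimal)
Convert 0b100001110 (binary) → 256 + 8 + 4 + 2 = 270 (decimal)
Compute 4287 - 270 = 4017
4017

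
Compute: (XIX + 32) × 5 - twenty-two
Convert XIX (Roman numeral) → 10 + 9 = 19 (decimal)
Convert twenty-two (English words) → 22 (decimal)
Expression in decimal: (19 + 32) × 5 - 22
Parentheses first: 19 + 32 = 51
Multiply: 51 × 5 = 255
Subtract: 255 - 22 = 233
233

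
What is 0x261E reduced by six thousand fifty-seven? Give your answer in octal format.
Convert 0x261E (hexadecimal) → 2×4096 + 6×256 + 1×16 + 14 = 9758 (decimal)
Convert six thousand fifty-seven (English words) → 6×1000 + 57 = 6057 (decimal)
Compute 9758 - 6057 = 3701
Convert 3701 (decimal) → 3701 = 7×512 + 1×64 + 6×8 + 5 → 0o7165 (octal)
0o7165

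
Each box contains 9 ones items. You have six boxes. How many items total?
Convert 9 ones (place-value notation) → 9 (decimal)
Convert six (English words) → 6 (decimal)
Compute 9 × 6 = 54
54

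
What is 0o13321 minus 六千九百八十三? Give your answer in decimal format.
Convert 0o13321 (octal) → 1×4096 + 3×512 + 3×64 + 2×8 + 1 = 5841 (decimal)
Convert 六千九百八十三 (Chinese numeral) → 6×1000 + 9×100 + 8×10 + 3 = 6983 (decimal)
Compute 5841 - 6983 = -1142
-1142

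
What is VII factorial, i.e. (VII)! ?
Convert VII (Roman numeral) → 5 + 1 + 1 = 7 (decimal)
Compute 7! = 5040
5040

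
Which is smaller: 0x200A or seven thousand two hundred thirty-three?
Convert 0x200A (hexadecimal) → 2×4096 + 10 = 8202 (decimal)
Convert seven thousand two hundred thirty-three (English words) → 7×1000 + 2×100 + 33 = 7233 (decimal)
Compare 8202 vs 7233: smaller = 7233
7233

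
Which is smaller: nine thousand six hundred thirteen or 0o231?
Convert nine thousand six hundred thirteen (English words) → 9×1000 + 6×100 + 13 = 9613 (decimal)
Convert 0o231 (octal) → 2×64 + 3×8 + 1 = 153 (decimal)
Compare 9613 vs 153: smaller = 153
153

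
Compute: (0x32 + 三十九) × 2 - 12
Convert 0x32 (hexadecimal) → 3×16 + 2 = 50 (decimal)
Convert 三十九 (Chinese numeral) → 3×10 + 9 = 39 (decimal)
Expression in decimal: (50 + 39) × 2 - 12
Parentheses first: 50 + 39 = 89
Multiply: 89 × 2 = 178
Subtract: 178 - 12 = 166
166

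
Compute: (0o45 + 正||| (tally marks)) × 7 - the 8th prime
Convert 0o45 (octal) → 4×8 + 5 = 37 (decimal)
Convert 正||| (tally marks) → 5 + 3 = 8 (decimal)
Convert the 8th prime (prime index) → 19 (decimal)
Expression in decimal: (37 + 8) × 7 - 19
Parentheses first: 37 + 8 = 45
Multiply: 45 × 7 = 315
Subtract: 315 - 19 = 296
296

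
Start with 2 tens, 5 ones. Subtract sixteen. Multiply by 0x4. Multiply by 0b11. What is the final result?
Convert 2 tens, 5 ones (place-value notation) → 2×10 + 5 = 25 (decimal)
Start: 25
Convert sixteen (English words) → 16 (decimal)
25 - 16 = 9
Convert 0x4 (hexadecimal) → 4 (decimal)
9 × 4 = 36
Convert 0b11 (binary) → 2 + 1 = 3 (decimal)
36 × 3 = 108
108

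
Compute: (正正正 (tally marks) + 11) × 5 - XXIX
Convert 正正正 (tally marks) → 5 + 5 + 5 = 15 (decimal)
Convert XXIX (Roman numeral) → 10 + 10 + 9 = 29 (decimal)
Expression in decimal: (15 + 11) × 5 - 29
Parentheses first: 15 + 11 = 26
Multiply: 26 × 5 = 130
Subtract: 130 - 29 = 101
101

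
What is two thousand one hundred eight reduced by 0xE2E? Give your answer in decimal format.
Convert two thousand one hundred eight (English words) → 2×1000 + 1×100 + 8 = 2108 (decimal)
Convert 0xE2E (hexadecimal) → 14×256 + 2×16 + 14 = 3630 (decimal)
Compute 2108 - 3630 = -1522
-1522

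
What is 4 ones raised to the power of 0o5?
Convert 4 ones (place-value notation) → 4 (decimal)
Convert 0o5 (octal) → 5 (decimal)
Compute 4 ^ 5 = 1024
1024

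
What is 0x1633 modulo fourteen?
Convert 0x1633 (hexadecimal) → 1×4096 + 6×256 + 3×16 + 3 = 5683 (decimal)
Convert fourteen (English words) → 14 (decimal)
Compute 5683 mod 14 = 13
13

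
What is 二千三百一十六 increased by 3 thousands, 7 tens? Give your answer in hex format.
Convert 二千三百一十六 (Chinese numeral) → 2×1000 + 3×100 + 1×10 + 6 = 2316 (decimal)
Convert 3 thousands, 7 tens (place-value notation) → 3×1000 + 7×10 = 3070 (decimal)
Compute 2316 + 3070 = 5386
Convert 5386 (decimal) → 5386 = 1×4096 + 5×256 + 10 → 0x150A (hexadecimal)
0x150A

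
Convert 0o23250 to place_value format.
Convert 0o23250 (octal) → 2×4096 + 3×512 + 2×64 + 5×8 = 9896 (decimal)
Convert 9896 (decimal) → 9896 = 9×1000 + 8×100 + 9×10 + 6 → 9 thousands, 8 hundreds, 9 tens, 6 ones (place-value notation)
9 thousands, 8 hundreds, 9 tens, 6 ones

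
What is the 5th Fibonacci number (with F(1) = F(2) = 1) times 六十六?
Convert the 5th Fibonacci number (with F(1) = F(2) = 1) (Fibonacci index) → 1, 1, 2, 3, 5 → 5 (decimal)
Convert 六十六 (Chinese numeral) → 6×10 + 6 = 66 (decimal)
Compute 5 × 66 = 330
330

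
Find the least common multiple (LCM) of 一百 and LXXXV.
Convert 一百 (Chinese numeral) → 1×100 = 100 (decimal)
Convert LXXXV (Roman numeral) → 50 + 10 + 10 + 10 + 5 = 85 (decimal)
Compute lcm(100, 85) = 1700
1700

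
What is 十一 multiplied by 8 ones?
Convert 十一 (Chinese numeral) → 1×10 + 1 = 11 (decimal)
Convert 8 ones (place-value notation) → 8 (decimal)
Compute 11 × 8 = 88
88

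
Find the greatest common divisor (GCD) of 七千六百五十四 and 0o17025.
Convert 七千六百五十四 (Chinese numeral) → 7×1000 + 6×100 + 5×10 + 4 = 7654 (decimal)
Convert 0o17025 (octal) → 1×4096 + 7×512 + 2×8 + 5 = 7701 (decimal)
Compute gcd(7654, 7701) = 1
1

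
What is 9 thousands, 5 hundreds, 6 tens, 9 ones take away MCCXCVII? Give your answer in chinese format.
Convert 9 thousands, 5 hundreds, 6 tens, 9 ones (place-value notation) → 9×1000 + 5×100 + 6×10 + 9 = 9569 (decimal)
Convert MCCXCVII (Roman numeral) → 1000 + 100 + 100 + 90 + 5 + 1 + 1 = 1297 (decimal)
Compute 9569 - 1297 = 8272
Convert 8272 (decimal) → 8272 = 8×1000 + 2×100 + 7×10 + 2 → 八千二百七十二 (Chinese numeral)
八千二百七十二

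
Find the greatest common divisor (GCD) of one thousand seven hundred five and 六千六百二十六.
Convert one thousand seven hundred five (English words) → 1×1000 + 7×100 + 5 = 1705 (decimal)
Convert 六千六百二十六 (Chinese numeral) → 6×1000 + 6×100 + 2×10 + 6 = 6626 (decimal)
Compute gcd(1705, 6626) = 1
1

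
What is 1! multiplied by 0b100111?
Convert 1! (factorial) → 1 (decimal)
Convert 0b100111 (binary) → 32 + 4 + 2 + 1 = 39 (decimal)
Compute 1 × 39 = 39
39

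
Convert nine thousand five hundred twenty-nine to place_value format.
Convert nine thousand five hundred twenty-nine (English words) → 9×1000 + 5×100 + 29 = 9529 (decimal)
Convert 9529 (decimal) → 9529 = 9×1000 + 5×100 + 2×10 + 9 → 9 thousands, 5 hundreds, 2 tens, 9 ones (place-value notation)
9 thousands, 5 hundreds, 2 tens, 9 ones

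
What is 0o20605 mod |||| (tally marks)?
Convert 0o20605 (octal) → 2×4096 + 6×64 + 5 = 8581 (decimal)
Convert |||| (tally marks) → 4 (decimal)
Compute 8581 mod 4 = 1
1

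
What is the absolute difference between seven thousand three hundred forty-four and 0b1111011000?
Convert seven thousand three hundred forty-four (English words) → 7×1000 + 3×100 + 44 = 7344 (decimal)
Convert 0b1111011000 (binary) → 512 + 256 + 128 + 64 + 16 + 8 = 984 (decimal)
Compute |7344 - 984| = 6360
6360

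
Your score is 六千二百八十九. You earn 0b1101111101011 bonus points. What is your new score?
Convert 六千二百八十九 (Chinese numeral) → 6×1000 + 2×100 + 8×10 + 9 = 6289 (decimal)
Convert 0b1101111101011 (binary) → 4096 + 2048 + 512 + 256 + 128 + 64 + 32 + 8 + 2 + 1 = 7147 (decimal)
Compute 6289 + 7147 = 13436
13436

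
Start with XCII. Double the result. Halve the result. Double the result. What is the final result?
Convert XCII (Roman numeral) → 90 + 1 + 1 = 92 (decimal)
Start: 92
92 × 2 = 184
184 ÷ 2 = 92
92 × 2 = 184
184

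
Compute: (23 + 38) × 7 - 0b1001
Convert 0b1001 (binary) → 8 + 1 = 9 (decimal)
Expression in decimal: (23 + 38) × 7 - 9
Parentheses first: 23 + 38 = 61
Multiply: 61 × 7 = 427
Subtract: 427 - 9 = 418
418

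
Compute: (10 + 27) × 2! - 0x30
Convert 2! (factorial) → 2 (decimal)
Convert 0x30 (hexadecimal) → 3×16 = 48 (decimal)
Expression in decimal: (10 + 27) × 2 - 48
Parentheses first: 10 + 27 = 37
Multiply: 37 × 2 = 74
Subtract: 74 - 48 = 26
26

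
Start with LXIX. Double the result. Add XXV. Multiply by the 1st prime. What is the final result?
Convert LXIX (Roman numeral) → 50 + 10 + 9 = 69 (decimal)
Start: 69
69 × 2 = 138
Convert XXV (Roman numeral) → 10 + 10 + 5 = 25 (decimal)
138 + 25 = 163
Convert the 1st prime (prime index) → 2 (decimal)
163 × 2 = 326
326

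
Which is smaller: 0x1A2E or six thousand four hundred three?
Convert 0x1A2E (hexadecimal) → 1×4096 + 10×256 + 2×16 + 14 = 6702 (decimal)
Convert six thousand four hundred three (English words) → 6×1000 + 4×100 + 3 = 6403 (decimal)
Compare 6702 vs 6403: smaller = 6403
6403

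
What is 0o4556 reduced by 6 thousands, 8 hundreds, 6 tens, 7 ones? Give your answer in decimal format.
Convert 0o4556 (octal) → 4×512 + 5×64 + 5×8 + 6 = 2414 (decimal)
Convert 6 thousands, 8 hundreds, 6 tens, 7 ones (place-value notation) → 6×1000 + 8×100 + 6×10 + 7 = 6867 (decimal)
Compute 2414 - 6867 = -4453
-4453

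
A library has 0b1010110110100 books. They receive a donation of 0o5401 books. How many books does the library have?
Convert 0b1010110110100 (binary) → 4096 + 1024 + 256 + 128 + 32 + 16 + 4 = 5556 (decimal)
Convert 0o5401 (octal) → 5×512 + 4×64 + 1 = 2817 (decimal)
Compute 5556 + 2817 = 8373
8373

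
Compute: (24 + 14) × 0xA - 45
Convert 0xA (hexadecimal) → 10 (decimal)
Expression in decimal: (24 + 14) × 10 - 45
Parentheses first: 24 + 14 = 38
Multiply: 38 × 10 = 380
Subtract: 380 - 45 = 335
335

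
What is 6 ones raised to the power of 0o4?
Convert 6 ones (place-value notation) → 6 (decimal)
Convert 0o4 (octal) → 4 (decimal)
Compute 6 ^ 4 = 1296
1296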